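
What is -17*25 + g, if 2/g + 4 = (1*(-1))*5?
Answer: -3827/9 ≈ -425.22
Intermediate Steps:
g = -2/9 (g = 2/(-4 + (1*(-1))*5) = 2/(-4 - 1*5) = 2/(-4 - 5) = 2/(-9) = 2*(-⅑) = -2/9 ≈ -0.22222)
-17*25 + g = -17*25 - 2/9 = -425 - 2/9 = -3827/9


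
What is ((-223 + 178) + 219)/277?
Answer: 174/277 ≈ 0.62816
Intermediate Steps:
((-223 + 178) + 219)/277 = (-45 + 219)*(1/277) = 174*(1/277) = 174/277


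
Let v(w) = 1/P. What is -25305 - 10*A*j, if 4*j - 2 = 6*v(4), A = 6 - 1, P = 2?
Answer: -50735/2 ≈ -25368.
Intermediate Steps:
A = 5
v(w) = ½ (v(w) = 1/2 = ½)
j = 5/4 (j = ½ + (6*(½))/4 = ½ + (¼)*3 = ½ + ¾ = 5/4 ≈ 1.2500)
-25305 - 10*A*j = -25305 - 10*5*5/4 = -25305 - 50*5/4 = -25305 - 1*125/2 = -25305 - 125/2 = -50735/2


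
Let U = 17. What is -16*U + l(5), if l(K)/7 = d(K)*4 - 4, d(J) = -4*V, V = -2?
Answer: -76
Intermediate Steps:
d(J) = 8 (d(J) = -4*(-2) = 8)
l(K) = 196 (l(K) = 7*(8*4 - 4) = 7*(32 - 4) = 7*28 = 196)
-16*U + l(5) = -16*17 + 196 = -272 + 196 = -76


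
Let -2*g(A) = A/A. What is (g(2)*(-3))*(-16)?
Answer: -24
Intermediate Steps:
g(A) = -½ (g(A) = -A/(2*A) = -½*1 = -½)
(g(2)*(-3))*(-16) = -½*(-3)*(-16) = (3/2)*(-16) = -24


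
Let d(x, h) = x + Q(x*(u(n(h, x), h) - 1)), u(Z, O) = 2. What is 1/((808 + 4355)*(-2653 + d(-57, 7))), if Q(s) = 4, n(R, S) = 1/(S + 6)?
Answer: -1/13971078 ≈ -7.1576e-8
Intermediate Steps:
n(R, S) = 1/(6 + S)
d(x, h) = 4 + x (d(x, h) = x + 4 = 4 + x)
1/((808 + 4355)*(-2653 + d(-57, 7))) = 1/((808 + 4355)*(-2653 + (4 - 57))) = 1/(5163*(-2653 - 53)) = 1/(5163*(-2706)) = 1/(-13971078) = -1/13971078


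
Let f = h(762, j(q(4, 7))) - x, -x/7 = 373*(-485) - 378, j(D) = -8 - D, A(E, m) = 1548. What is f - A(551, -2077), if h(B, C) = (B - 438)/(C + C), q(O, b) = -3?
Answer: -6352807/5 ≈ -1.2706e+6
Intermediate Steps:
h(B, C) = (-438 + B)/(2*C) (h(B, C) = (-438 + B)/((2*C)) = (-438 + B)*(1/(2*C)) = (-438 + B)/(2*C))
x = 1268981 (x = -7*(373*(-485) - 378) = -7*(-180905 - 378) = -7*(-181283) = 1268981)
f = -6345067/5 (f = (-438 + 762)/(2*(-8 - 1*(-3))) - 1*1268981 = (½)*324/(-8 + 3) - 1268981 = (½)*324/(-5) - 1268981 = (½)*(-⅕)*324 - 1268981 = -162/5 - 1268981 = -6345067/5 ≈ -1.2690e+6)
f - A(551, -2077) = -6345067/5 - 1*1548 = -6345067/5 - 1548 = -6352807/5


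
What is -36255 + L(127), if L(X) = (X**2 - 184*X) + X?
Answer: -43367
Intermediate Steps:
L(X) = X**2 - 183*X
-36255 + L(127) = -36255 + 127*(-183 + 127) = -36255 + 127*(-56) = -36255 - 7112 = -43367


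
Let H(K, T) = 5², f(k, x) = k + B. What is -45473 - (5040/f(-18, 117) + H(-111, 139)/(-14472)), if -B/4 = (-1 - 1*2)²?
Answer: -656734511/14472 ≈ -45380.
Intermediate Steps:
B = -36 (B = -4*(-1 - 1*2)² = -4*(-1 - 2)² = -4*(-3)² = -4*9 = -36)
f(k, x) = -36 + k (f(k, x) = k - 36 = -36 + k)
H(K, T) = 25
-45473 - (5040/f(-18, 117) + H(-111, 139)/(-14472)) = -45473 - (5040/(-36 - 18) + 25/(-14472)) = -45473 - (5040/(-54) + 25*(-1/14472)) = -45473 - (5040*(-1/54) - 25/14472) = -45473 - (-280/3 - 25/14472) = -45473 - 1*(-1350745/14472) = -45473 + 1350745/14472 = -656734511/14472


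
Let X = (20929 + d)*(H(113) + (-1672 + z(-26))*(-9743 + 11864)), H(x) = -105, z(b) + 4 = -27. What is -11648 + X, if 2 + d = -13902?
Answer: -25375491848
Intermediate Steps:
d = -13904 (d = -2 - 13902 = -13904)
z(b) = -31 (z(b) = -4 - 27 = -31)
X = -25375480200 (X = (20929 - 13904)*(-105 + (-1672 - 31)*(-9743 + 11864)) = 7025*(-105 - 1703*2121) = 7025*(-105 - 3612063) = 7025*(-3612168) = -25375480200)
-11648 + X = -11648 - 25375480200 = -25375491848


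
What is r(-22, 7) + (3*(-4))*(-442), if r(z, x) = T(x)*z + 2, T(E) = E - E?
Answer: 5306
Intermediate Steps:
T(E) = 0
r(z, x) = 2 (r(z, x) = 0*z + 2 = 0 + 2 = 2)
r(-22, 7) + (3*(-4))*(-442) = 2 + (3*(-4))*(-442) = 2 - 12*(-442) = 2 + 5304 = 5306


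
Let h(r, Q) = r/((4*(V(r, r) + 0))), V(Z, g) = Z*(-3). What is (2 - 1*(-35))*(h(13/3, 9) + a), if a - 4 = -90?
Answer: -38221/12 ≈ -3185.1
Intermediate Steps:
V(Z, g) = -3*Z
a = -86 (a = 4 - 90 = -86)
h(r, Q) = -1/12 (h(r, Q) = r/((4*(-3*r + 0))) = r/((4*(-3*r))) = r/((-12*r)) = r*(-1/(12*r)) = -1/12)
(2 - 1*(-35))*(h(13/3, 9) + a) = (2 - 1*(-35))*(-1/12 - 86) = (2 + 35)*(-1033/12) = 37*(-1033/12) = -38221/12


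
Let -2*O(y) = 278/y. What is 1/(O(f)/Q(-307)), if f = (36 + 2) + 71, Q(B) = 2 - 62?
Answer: 6540/139 ≈ 47.050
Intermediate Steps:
Q(B) = -60
f = 109 (f = 38 + 71 = 109)
O(y) = -139/y
1/(O(f)/Q(-307)) = 1/(-139/109/(-60)) = 1/(-139*1/109*(-1/60)) = 1/(-139/109*(-1/60)) = 1/(139/6540) = 6540/139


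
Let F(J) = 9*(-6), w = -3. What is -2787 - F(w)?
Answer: -2733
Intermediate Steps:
F(J) = -54
-2787 - F(w) = -2787 - 1*(-54) = -2787 + 54 = -2733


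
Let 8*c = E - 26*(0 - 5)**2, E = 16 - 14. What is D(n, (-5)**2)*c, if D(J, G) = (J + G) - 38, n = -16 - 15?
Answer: 3564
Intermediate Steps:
n = -31
E = 2
D(J, G) = -38 + G + J (D(J, G) = (G + J) - 38 = -38 + G + J)
c = -81 (c = (2 - 26*(0 - 5)**2)/8 = (2 - 26*(-5)**2)/8 = (2 - 26*25)/8 = (2 - 650)/8 = (1/8)*(-648) = -81)
D(n, (-5)**2)*c = (-38 + (-5)**2 - 31)*(-81) = (-38 + 25 - 31)*(-81) = -44*(-81) = 3564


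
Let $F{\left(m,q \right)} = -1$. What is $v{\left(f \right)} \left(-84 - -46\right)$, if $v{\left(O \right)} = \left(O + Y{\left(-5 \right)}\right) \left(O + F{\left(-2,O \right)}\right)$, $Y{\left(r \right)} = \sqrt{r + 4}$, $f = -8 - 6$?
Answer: $-7980 + 570 i \approx -7980.0 + 570.0 i$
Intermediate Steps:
$f = -14$
$Y{\left(r \right)} = \sqrt{4 + r}$
$v{\left(O \right)} = \left(-1 + O\right) \left(i + O\right)$ ($v{\left(O \right)} = \left(O + \sqrt{4 - 5}\right) \left(O - 1\right) = \left(O + \sqrt{-1}\right) \left(-1 + O\right) = \left(O + i\right) \left(-1 + O\right) = \left(i + O\right) \left(-1 + O\right) = \left(-1 + O\right) \left(i + O\right)$)
$v{\left(f \right)} \left(-84 - -46\right) = \left(\left(-14\right)^{2} - i - -14 + i \left(-14\right)\right) \left(-84 - -46\right) = \left(196 - i + 14 - 14 i\right) \left(-84 + 46\right) = \left(210 - 15 i\right) \left(-38\right) = -7980 + 570 i$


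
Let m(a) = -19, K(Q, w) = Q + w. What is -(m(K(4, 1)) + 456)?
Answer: -437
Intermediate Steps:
-(m(K(4, 1)) + 456) = -(-19 + 456) = -1*437 = -437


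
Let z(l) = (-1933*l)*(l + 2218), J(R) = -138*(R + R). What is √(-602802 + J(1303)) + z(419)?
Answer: -2135777499 + I*√962430 ≈ -2.1358e+9 + 981.04*I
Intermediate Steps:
J(R) = -276*R
z(l) = -1933*l*(2218 + l) (z(l) = (-1933*l)*(2218 + l) = -1933*l*(2218 + l))
√(-602802 + J(1303)) + z(419) = √(-602802 - 276*1303) - 1933*419*(2218 + 419) = √(-602802 - 359628) - 1933*419*2637 = √(-962430) - 2135777499 = I*√962430 - 2135777499 = -2135777499 + I*√962430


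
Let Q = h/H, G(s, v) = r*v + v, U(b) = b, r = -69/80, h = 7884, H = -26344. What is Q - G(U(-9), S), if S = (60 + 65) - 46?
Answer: -2940457/263440 ≈ -11.162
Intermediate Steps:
r = -69/80 (r = -69*1/80 = -69/80 ≈ -0.86250)
S = 79 (S = 125 - 46 = 79)
G(s, v) = 11*v/80 (G(s, v) = -69*v/80 + v = 11*v/80)
Q = -1971/6586 (Q = 7884/(-26344) = 7884*(-1/26344) = -1971/6586 ≈ -0.29927)
Q - G(U(-9), S) = -1971/6586 - 11*79/80 = -1971/6586 - 1*869/80 = -1971/6586 - 869/80 = -2940457/263440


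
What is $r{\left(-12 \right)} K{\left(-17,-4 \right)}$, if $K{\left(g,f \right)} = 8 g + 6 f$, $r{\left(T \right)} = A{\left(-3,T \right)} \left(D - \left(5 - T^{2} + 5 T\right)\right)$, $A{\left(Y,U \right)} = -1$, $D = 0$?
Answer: $31840$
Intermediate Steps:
$r{\left(T \right)} = 5 - T^{2} + 5 T$ ($r{\left(T \right)} = - (0 - \left(5 - T^{2} + 5 T\right)) = - (-5 + T^{2} - 5 T) = 5 - T^{2} + 5 T$)
$K{\left(g,f \right)} = 6 f + 8 g$
$r{\left(-12 \right)} K{\left(-17,-4 \right)} = \left(5 - \left(-12\right)^{2} + 5 \left(-12\right)\right) \left(6 \left(-4\right) + 8 \left(-17\right)\right) = \left(5 - 144 - 60\right) \left(-24 - 136\right) = \left(5 - 144 - 60\right) \left(-160\right) = \left(-199\right) \left(-160\right) = 31840$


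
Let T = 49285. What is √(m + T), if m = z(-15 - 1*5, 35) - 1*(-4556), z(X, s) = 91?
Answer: 2*√13483 ≈ 232.23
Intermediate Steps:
m = 4647 (m = 91 - 1*(-4556) = 91 + 4556 = 4647)
√(m + T) = √(4647 + 49285) = √53932 = 2*√13483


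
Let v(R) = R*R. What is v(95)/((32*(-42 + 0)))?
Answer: -9025/1344 ≈ -6.7150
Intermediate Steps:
v(R) = R²
v(95)/((32*(-42 + 0))) = 95²/((32*(-42 + 0))) = 9025/((32*(-42))) = 9025/(-1344) = 9025*(-1/1344) = -9025/1344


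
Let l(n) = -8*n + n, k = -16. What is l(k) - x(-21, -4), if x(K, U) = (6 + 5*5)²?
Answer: -849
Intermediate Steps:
x(K, U) = 961 (x(K, U) = (6 + 25)² = 31² = 961)
l(n) = -7*n
l(k) - x(-21, -4) = -7*(-16) - 1*961 = 112 - 961 = -849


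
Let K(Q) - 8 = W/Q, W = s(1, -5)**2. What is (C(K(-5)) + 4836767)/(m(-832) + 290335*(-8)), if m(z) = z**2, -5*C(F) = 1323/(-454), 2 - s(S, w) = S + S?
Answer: -10979462413/3701135120 ≈ -2.9665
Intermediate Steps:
s(S, w) = 2 - 2*S (s(S, w) = 2 - (S + S) = 2 - 2*S)
W = 0 (W = (2 - 2*1)**2 = (2 - 2)**2 = 0**2 = 0)
K(Q) = 8 (K(Q) = 8 + 0/Q = 8 + 0 = 8)
C(F) = 1323/2270 (C(F) = -1323/(5*(-454)) = -1323*(-1)/(5*454) = -1/5*(-1323/454) = 1323/2270)
(C(K(-5)) + 4836767)/(m(-832) + 290335*(-8)) = (1323/2270 + 4836767)/((-832)**2 + 290335*(-8)) = 10979462413/(2270*(692224 - 2322680)) = (10979462413/2270)/(-1630456) = (10979462413/2270)*(-1/1630456) = -10979462413/3701135120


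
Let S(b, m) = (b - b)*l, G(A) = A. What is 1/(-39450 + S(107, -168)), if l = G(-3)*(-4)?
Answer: -1/39450 ≈ -2.5349e-5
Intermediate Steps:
l = 12 (l = -3*(-4) = 12)
S(b, m) = 0 (S(b, m) = (b - b)*12 = 0*12 = 0)
1/(-39450 + S(107, -168)) = 1/(-39450 + 0) = 1/(-39450) = -1/39450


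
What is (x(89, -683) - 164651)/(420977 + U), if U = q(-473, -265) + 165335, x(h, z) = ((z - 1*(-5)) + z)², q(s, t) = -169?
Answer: 1687670/586143 ≈ 2.8793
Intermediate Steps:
x(h, z) = (5 + 2*z)² (x(h, z) = ((z + 5) + z)² = ((5 + z) + z)² = (5 + 2*z)²)
U = 165166 (U = -169 + 165335 = 165166)
(x(89, -683) - 164651)/(420977 + U) = ((5 + 2*(-683))² - 164651)/(420977 + 165166) = ((5 - 1366)² - 164651)/586143 = ((-1361)² - 164651)*(1/586143) = (1852321 - 164651)*(1/586143) = 1687670*(1/586143) = 1687670/586143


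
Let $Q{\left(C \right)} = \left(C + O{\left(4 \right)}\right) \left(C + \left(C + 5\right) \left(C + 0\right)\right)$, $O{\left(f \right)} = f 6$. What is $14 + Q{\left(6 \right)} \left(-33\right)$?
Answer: $-71266$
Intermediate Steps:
$O{\left(f \right)} = 6 f$
$Q{\left(C \right)} = \left(24 + C\right) \left(C + C \left(5 + C\right)\right)$ ($Q{\left(C \right)} = \left(C + 6 \cdot 4\right) \left(C + \left(C + 5\right) \left(C + 0\right)\right) = \left(C + 24\right) \left(C + \left(5 + C\right) C\right) = \left(24 + C\right) \left(C + C \left(5 + C\right)\right)$)
$14 + Q{\left(6 \right)} \left(-33\right) = 14 + 6 \left(144 + 6^{2} + 30 \cdot 6\right) \left(-33\right) = 14 + 6 \left(144 + 36 + 180\right) \left(-33\right) = 14 + 6 \cdot 360 \left(-33\right) = 14 + 2160 \left(-33\right) = 14 - 71280 = -71266$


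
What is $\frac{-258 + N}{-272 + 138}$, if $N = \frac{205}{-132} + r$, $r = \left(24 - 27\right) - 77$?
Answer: $\frac{44821}{17688} \approx 2.534$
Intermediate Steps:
$r = -80$ ($r = -3 - 77 = -80$)
$N = - \frac{10765}{132}$ ($N = \frac{205}{-132} - 80 = 205 \left(- \frac{1}{132}\right) - 80 = - \frac{205}{132} - 80 = - \frac{10765}{132} \approx -81.553$)
$\frac{-258 + N}{-272 + 138} = \frac{-258 - \frac{10765}{132}}{-272 + 138} = - \frac{44821}{132 \left(-134\right)} = \left(- \frac{44821}{132}\right) \left(- \frac{1}{134}\right) = \frac{44821}{17688}$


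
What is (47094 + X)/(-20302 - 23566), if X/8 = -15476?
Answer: 3487/1994 ≈ 1.7487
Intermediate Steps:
X = -123808 (X = 8*(-15476) = -123808)
(47094 + X)/(-20302 - 23566) = (47094 - 123808)/(-20302 - 23566) = -76714/(-43868) = -76714*(-1/43868) = 3487/1994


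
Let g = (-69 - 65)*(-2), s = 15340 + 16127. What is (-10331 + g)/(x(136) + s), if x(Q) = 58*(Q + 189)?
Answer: -10063/50317 ≈ -0.19999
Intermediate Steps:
s = 31467
x(Q) = 10962 + 58*Q (x(Q) = 58*(189 + Q) = 10962 + 58*Q)
g = 268 (g = -134*(-2) = 268)
(-10331 + g)/(x(136) + s) = (-10331 + 268)/((10962 + 58*136) + 31467) = -10063/((10962 + 7888) + 31467) = -10063/(18850 + 31467) = -10063/50317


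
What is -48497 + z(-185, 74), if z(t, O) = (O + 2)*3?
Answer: -48269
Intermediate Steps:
z(t, O) = 6 + 3*O (z(t, O) = (2 + O)*3 = 6 + 3*O)
-48497 + z(-185, 74) = -48497 + (6 + 3*74) = -48497 + (6 + 222) = -48497 + 228 = -48269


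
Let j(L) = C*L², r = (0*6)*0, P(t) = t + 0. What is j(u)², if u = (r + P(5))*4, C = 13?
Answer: 27040000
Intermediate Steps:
P(t) = t
r = 0 (r = 0*0 = 0)
u = 20 (u = (0 + 5)*4 = 5*4 = 20)
j(L) = 13*L²
j(u)² = (13*20²)² = (13*400)² = 5200² = 27040000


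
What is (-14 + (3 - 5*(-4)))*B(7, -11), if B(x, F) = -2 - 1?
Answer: -27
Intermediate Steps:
B(x, F) = -3
(-14 + (3 - 5*(-4)))*B(7, -11) = (-14 + (3 - 5*(-4)))*(-3) = (-14 + (3 + 20))*(-3) = (-14 + 23)*(-3) = 9*(-3) = -27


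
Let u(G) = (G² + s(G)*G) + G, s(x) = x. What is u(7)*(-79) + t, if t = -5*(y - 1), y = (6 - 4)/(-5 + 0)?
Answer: -8288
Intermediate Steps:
y = -⅖ (y = 2/(-5) = 2*(-⅕) = -⅖ ≈ -0.40000)
u(G) = G + 2*G² (u(G) = (G² + G*G) + G = (G² + G²) + G = 2*G² + G = G + 2*G²)
t = 7 (t = -5*(-⅖ - 1) = -5*(-7/5) = 7)
u(7)*(-79) + t = (7*(1 + 2*7))*(-79) + 7 = (7*(1 + 14))*(-79) + 7 = (7*15)*(-79) + 7 = 105*(-79) + 7 = -8295 + 7 = -8288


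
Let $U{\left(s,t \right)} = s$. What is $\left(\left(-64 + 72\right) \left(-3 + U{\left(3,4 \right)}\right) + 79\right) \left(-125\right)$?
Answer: $-9875$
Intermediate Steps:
$\left(\left(-64 + 72\right) \left(-3 + U{\left(3,4 \right)}\right) + 79\right) \left(-125\right) = \left(\left(-64 + 72\right) \left(-3 + 3\right) + 79\right) \left(-125\right) = \left(8 \cdot 0 + 79\right) \left(-125\right) = \left(0 + 79\right) \left(-125\right) = 79 \left(-125\right) = -9875$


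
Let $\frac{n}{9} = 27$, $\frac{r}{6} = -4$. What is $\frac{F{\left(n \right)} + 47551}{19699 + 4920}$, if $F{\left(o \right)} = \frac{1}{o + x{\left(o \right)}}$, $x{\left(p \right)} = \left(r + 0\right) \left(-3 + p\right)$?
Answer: $\frac{262338866}{135823023} \approx 1.9315$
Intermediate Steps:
$r = -24$ ($r = 6 \left(-4\right) = -24$)
$x{\left(p \right)} = 72 - 24 p$ ($x{\left(p \right)} = \left(-24 + 0\right) \left(-3 + p\right) = - 24 \left(-3 + p\right) = 72 - 24 p$)
$n = 243$ ($n = 9 \cdot 27 = 243$)
$F{\left(o \right)} = \frac{1}{72 - 23 o}$ ($F{\left(o \right)} = \frac{1}{o - \left(-72 + 24 o\right)} = \frac{1}{72 - 23 o}$)
$\frac{F{\left(n \right)} + 47551}{19699 + 4920} = \frac{\frac{1}{72 - 5589} + 47551}{19699 + 4920} = \frac{\frac{1}{72 - 5589} + 47551}{24619} = \left(\frac{1}{-5517} + 47551\right) \frac{1}{24619} = \left(- \frac{1}{5517} + 47551\right) \frac{1}{24619} = \frac{262338866}{5517} \cdot \frac{1}{24619} = \frac{262338866}{135823023}$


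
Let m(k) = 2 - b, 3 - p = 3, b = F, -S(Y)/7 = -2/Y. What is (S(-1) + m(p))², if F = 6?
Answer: 324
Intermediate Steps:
S(Y) = 14/Y (S(Y) = -(-14)/Y = 14/Y)
b = 6
p = 0 (p = 3 - 1*3 = 3 - 3 = 0)
m(k) = -4 (m(k) = 2 - 1*6 = 2 - 6 = -4)
(S(-1) + m(p))² = (14/(-1) - 4)² = (14*(-1) - 4)² = (-14 - 4)² = (-18)² = 324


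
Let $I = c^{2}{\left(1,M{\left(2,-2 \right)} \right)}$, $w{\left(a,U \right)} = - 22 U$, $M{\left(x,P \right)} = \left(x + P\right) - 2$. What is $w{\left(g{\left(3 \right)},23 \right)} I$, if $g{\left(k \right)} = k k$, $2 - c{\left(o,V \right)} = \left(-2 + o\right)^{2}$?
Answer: $-506$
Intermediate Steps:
$M{\left(x,P \right)} = -2 + P + x$ ($M{\left(x,P \right)} = \left(P + x\right) - 2 = -2 + P + x$)
$c{\left(o,V \right)} = 2 - \left(-2 + o\right)^{2}$
$g{\left(k \right)} = k^{2}$
$I = 1$ ($I = \left(2 - \left(-2 + 1\right)^{2}\right)^{2} = \left(2 - \left(-1\right)^{2}\right)^{2} = \left(2 - 1\right)^{2} = 1^{2} = 1$)
$w{\left(g{\left(3 \right)},23 \right)} I = \left(-22\right) 23 \cdot 1 = \left(-506\right) 1 = -506$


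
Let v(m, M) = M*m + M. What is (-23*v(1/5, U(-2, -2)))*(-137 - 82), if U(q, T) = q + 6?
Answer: 120888/5 ≈ 24178.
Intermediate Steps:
U(q, T) = 6 + q
v(m, M) = M + M*m
(-23*v(1/5, U(-2, -2)))*(-137 - 82) = (-23*(6 - 2)*(1 + 1/5))*(-137 - 82) = -92*(1 + ⅕)*(-219) = -92*6/5*(-219) = -23*24/5*(-219) = -552/5*(-219) = 120888/5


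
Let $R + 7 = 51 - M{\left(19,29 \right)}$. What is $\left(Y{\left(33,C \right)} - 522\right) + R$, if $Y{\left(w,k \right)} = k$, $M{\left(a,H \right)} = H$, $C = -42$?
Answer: $-549$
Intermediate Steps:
$R = 15$ ($R = -7 + \left(51 - 29\right) = -7 + 22 = 15$)
$\left(Y{\left(33,C \right)} - 522\right) + R = \left(-42 - 522\right) + 15 = -564 + 15 = -549$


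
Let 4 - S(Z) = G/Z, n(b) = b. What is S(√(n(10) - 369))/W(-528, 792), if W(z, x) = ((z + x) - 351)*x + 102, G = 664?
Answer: -2/34401 - 332*I*√359/12349959 ≈ -5.8138e-5 - 0.00050935*I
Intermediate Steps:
W(z, x) = 102 + x*(-351 + x + z) (W(z, x) = ((x + z) - 351)*x + 102 = (-351 + x + z)*x + 102 = x*(-351 + x + z) + 102 = 102 + x*(-351 + x + z))
S(Z) = 4 - 664/Z
S(√(n(10) - 369))/W(-528, 792) = (4 - 664/√(10 - 369))/(102 + 792² - 351*792 + 792*(-528)) = (4 - 664*(-I*√359/359))/(102 + 627264 - 277992 - 418176) = (4 - 664*(-I*√359/359))/(-68802) = (4 - (-664)*I*√359/359)*(-1/68802) = (4 + 664*I*√359/359)*(-1/68802) = -2/34401 - 332*I*√359/12349959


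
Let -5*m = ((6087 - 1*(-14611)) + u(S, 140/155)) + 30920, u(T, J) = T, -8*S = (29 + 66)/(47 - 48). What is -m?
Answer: 413039/40 ≈ 10326.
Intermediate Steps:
S = 95/8 (S = -(29 + 66)/(8*(47 - 48)) = -95/(8*(-1)) = -95*(-1)/8 = -⅛*(-95) = 95/8 ≈ 11.875)
m = -413039/40 (m = -(((6087 - 1*(-14611)) + 95/8) + 30920)/5 = -(((6087 + 14611) + 95/8) + 30920)/5 = -((20698 + 95/8) + 30920)/5 = -(165679/8 + 30920)/5 = -⅕*413039/8 = -413039/40 ≈ -10326.)
-m = -1*(-413039/40) = 413039/40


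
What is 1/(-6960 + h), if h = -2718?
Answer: -1/9678 ≈ -0.00010333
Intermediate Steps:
1/(-6960 + h) = 1/(-6960 - 2718) = 1/(-9678) = -1/9678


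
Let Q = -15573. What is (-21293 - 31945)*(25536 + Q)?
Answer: -530410194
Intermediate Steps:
(-21293 - 31945)*(25536 + Q) = (-21293 - 31945)*(25536 - 15573) = -53238*9963 = -530410194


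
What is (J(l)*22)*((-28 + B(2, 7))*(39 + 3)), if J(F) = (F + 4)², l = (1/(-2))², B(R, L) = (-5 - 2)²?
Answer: 1401939/4 ≈ 3.5049e+5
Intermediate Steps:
B(R, L) = 49 (B(R, L) = (-7)² = 49)
l = ¼ (l = (-½)² = ¼ ≈ 0.25000)
J(F) = (4 + F)²
(J(l)*22)*((-28 + B(2, 7))*(39 + 3)) = ((4 + ¼)²*22)*((-28 + 49)*(39 + 3)) = ((17/4)²*22)*(21*42) = ((289/16)*22)*882 = (3179/8)*882 = 1401939/4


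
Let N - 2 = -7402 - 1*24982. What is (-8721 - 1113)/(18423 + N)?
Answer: 298/423 ≈ 0.70449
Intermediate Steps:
N = -32382 (N = 2 + (-7402 - 1*24982) = 2 + (-7402 - 24982) = 2 - 32384 = -32382)
(-8721 - 1113)/(18423 + N) = (-8721 - 1113)/(18423 - 32382) = -9834/(-13959) = -9834*(-1/13959) = 298/423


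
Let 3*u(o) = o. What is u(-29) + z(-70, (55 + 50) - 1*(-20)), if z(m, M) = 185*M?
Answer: 69346/3 ≈ 23115.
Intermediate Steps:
u(o) = o/3
u(-29) + z(-70, (55 + 50) - 1*(-20)) = (⅓)*(-29) + 185*((55 + 50) - 1*(-20)) = -29/3 + 185*(105 + 20) = -29/3 + 185*125 = -29/3 + 23125 = 69346/3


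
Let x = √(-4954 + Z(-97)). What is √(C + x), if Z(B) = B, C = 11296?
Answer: √(11296 + I*√5051) ≈ 106.28 + 0.3343*I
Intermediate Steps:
x = I*√5051 (x = √(-4954 - 97) = √(-5051) = I*√5051 ≈ 71.07*I)
√(C + x) = √(11296 + I*√5051)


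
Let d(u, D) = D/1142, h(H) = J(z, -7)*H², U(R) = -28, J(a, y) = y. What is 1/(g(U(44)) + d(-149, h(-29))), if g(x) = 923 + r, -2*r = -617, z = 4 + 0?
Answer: 571/700243 ≈ 0.00081543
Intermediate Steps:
z = 4
r = 617/2 (r = -½*(-617) = 617/2 ≈ 308.50)
h(H) = -7*H²
d(u, D) = D/1142 (d(u, D) = D*(1/1142) = D/1142)
g(x) = 2463/2 (g(x) = 923 + 617/2 = 2463/2)
1/(g(U(44)) + d(-149, h(-29))) = 1/(2463/2 + (-7*(-29)²)/1142) = 1/(2463/2 + (-7*841)/1142) = 1/(2463/2 + (1/1142)*(-5887)) = 1/(2463/2 - 5887/1142) = 1/(700243/571) = 571/700243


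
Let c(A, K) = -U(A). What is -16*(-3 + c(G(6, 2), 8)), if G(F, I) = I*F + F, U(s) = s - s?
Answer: 48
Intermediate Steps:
U(s) = 0
G(F, I) = F + F*I (G(F, I) = F*I + F = F + F*I)
c(A, K) = 0 (c(A, K) = -1*0 = 0)
-16*(-3 + c(G(6, 2), 8)) = -16*(-3 + 0) = -16*(-3) = 48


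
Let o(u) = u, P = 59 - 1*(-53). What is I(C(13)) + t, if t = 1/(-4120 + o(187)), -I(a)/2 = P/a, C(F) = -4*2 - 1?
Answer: 32629/1311 ≈ 24.889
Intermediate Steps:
C(F) = -9 (C(F) = -8 - 1 = -9)
P = 112 (P = 59 + 53 = 112)
I(a) = -224/a
t = -1/3933 (t = 1/(-4120 + 187) = 1/(-3933) = -1/3933 ≈ -0.00025426)
I(C(13)) + t = -224/(-9) - 1/3933 = -224*(-1/9) - 1/3933 = 224/9 - 1/3933 = 32629/1311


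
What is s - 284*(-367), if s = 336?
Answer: 104564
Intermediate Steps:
s - 284*(-367) = 336 - 284*(-367) = 336 + 104228 = 104564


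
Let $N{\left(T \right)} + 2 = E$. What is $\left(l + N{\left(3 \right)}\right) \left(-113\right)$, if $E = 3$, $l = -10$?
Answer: $1017$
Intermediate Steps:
$N{\left(T \right)} = 1$ ($N{\left(T \right)} = -2 + 3 = 1$)
$\left(l + N{\left(3 \right)}\right) \left(-113\right) = \left(-10 + 1\right) \left(-113\right) = \left(-9\right) \left(-113\right) = 1017$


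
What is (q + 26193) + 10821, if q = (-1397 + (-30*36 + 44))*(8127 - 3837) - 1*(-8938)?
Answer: -10391618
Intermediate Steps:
q = -10428632 (q = (-1397 + (-1080 + 44))*4290 + 8938 = (-1397 - 1036)*4290 + 8938 = -2433*4290 + 8938 = -10437570 + 8938 = -10428632)
(q + 26193) + 10821 = (-10428632 + 26193) + 10821 = -10402439 + 10821 = -10391618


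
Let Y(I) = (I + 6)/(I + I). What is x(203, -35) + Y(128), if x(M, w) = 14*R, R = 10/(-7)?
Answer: -2493/128 ≈ -19.477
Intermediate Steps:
R = -10/7 (R = 10*(-⅐) = -10/7 ≈ -1.4286)
Y(I) = (6 + I)/(2*I) (Y(I) = (6 + I)/((2*I)) = (6 + I)*(1/(2*I)) = (6 + I)/(2*I))
x(M, w) = -20 (x(M, w) = 14*(-10/7) = -20)
x(203, -35) + Y(128) = -20 + (½)*(6 + 128)/128 = -20 + (½)*(1/128)*134 = -20 + 67/128 = -2493/128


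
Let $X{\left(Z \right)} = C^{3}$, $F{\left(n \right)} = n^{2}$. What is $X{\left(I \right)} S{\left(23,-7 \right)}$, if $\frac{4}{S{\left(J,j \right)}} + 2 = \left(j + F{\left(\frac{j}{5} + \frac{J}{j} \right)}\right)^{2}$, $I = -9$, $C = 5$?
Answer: $\frac{750312500}{332657791} \approx 2.2555$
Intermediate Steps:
$X{\left(Z \right)} = 125$ ($X{\left(Z \right)} = 5^{3} = 125$)
$S{\left(J,j \right)} = \frac{4}{-2 + \left(j + \left(\frac{j}{5} + \frac{J}{j}\right)^{2}\right)^{2}}$
$X{\left(I \right)} S{\left(23,-7 \right)} = 125 \frac{4}{-2 + \left(-7 + \left(\frac{1}{5} \left(-7\right) + \frac{23}{-7}\right)^{2}\right)^{2}} = 125 \frac{4}{-2 + \left(-7 + \left(- \frac{7}{5} + 23 \left(- \frac{1}{7}\right)\right)^{2}\right)^{2}} = 125 \frac{4}{-2 + \left(-7 + \left(- \frac{7}{5} - \frac{23}{7}\right)^{2}\right)^{2}} = 125 \frac{4}{-2 + \left(-7 + \left(- \frac{164}{35}\right)^{2}\right)^{2}} = 125 \frac{4}{-2 + \left(-7 + \frac{26896}{1225}\right)^{2}} = 125 \frac{4}{-2 + \left(\frac{18321}{1225}\right)^{2}} = 125 \frac{4}{-2 + \frac{335659041}{1500625}} = 125 \frac{4}{\frac{332657791}{1500625}} = 125 \cdot 4 \cdot \frac{1500625}{332657791} = 125 \cdot \frac{6002500}{332657791} = \frac{750312500}{332657791}$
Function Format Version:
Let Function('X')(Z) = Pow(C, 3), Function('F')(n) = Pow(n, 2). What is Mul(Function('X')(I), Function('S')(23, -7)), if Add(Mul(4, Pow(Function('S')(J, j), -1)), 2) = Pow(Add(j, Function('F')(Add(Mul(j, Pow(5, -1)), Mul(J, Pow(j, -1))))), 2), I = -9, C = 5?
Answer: Rational(750312500, 332657791) ≈ 2.2555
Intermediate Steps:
Function('X')(Z) = 125 (Function('X')(Z) = Pow(5, 3) = 125)
Function('S')(J, j) = Mul(4, Pow(Add(-2, Pow(Add(j, Pow(Add(Mul(Rational(1, 5), j), Mul(J, Pow(j, -1))), 2)), 2)), -1)) (Function('S')(J, j) = Mul(4, Pow(Add(-2, Pow(Add(j, Pow(Add(Mul(j, Pow(5, -1)), Mul(J, Pow(j, -1))), 2)), 2)), -1)) = Mul(4, Pow(Add(-2, Pow(Add(j, Pow(Add(Mul(j, Rational(1, 5)), Mul(J, Pow(j, -1))), 2)), 2)), -1)) = Mul(4, Pow(Add(-2, Pow(Add(j, Pow(Add(Mul(Rational(1, 5), j), Mul(J, Pow(j, -1))), 2)), 2)), -1)))
Mul(Function('X')(I), Function('S')(23, -7)) = Mul(125, Mul(4, Pow(Add(-2, Pow(Add(-7, Pow(Add(Mul(Rational(1, 5), -7), Mul(23, Pow(-7, -1))), 2)), 2)), -1))) = Mul(125, Mul(4, Pow(Add(-2, Pow(Add(-7, Pow(Add(Rational(-7, 5), Mul(23, Rational(-1, 7))), 2)), 2)), -1))) = Mul(125, Mul(4, Pow(Add(-2, Pow(Add(-7, Pow(Add(Rational(-7, 5), Rational(-23, 7)), 2)), 2)), -1))) = Mul(125, Mul(4, Pow(Add(-2, Pow(Add(-7, Pow(Rational(-164, 35), 2)), 2)), -1))) = Mul(125, Mul(4, Pow(Add(-2, Pow(Add(-7, Rational(26896, 1225)), 2)), -1))) = Mul(125, Mul(4, Pow(Add(-2, Pow(Rational(18321, 1225), 2)), -1))) = Mul(125, Mul(4, Pow(Add(-2, Rational(335659041, 1500625)), -1))) = Mul(125, Mul(4, Pow(Rational(332657791, 1500625), -1))) = Mul(125, Mul(4, Rational(1500625, 332657791))) = Mul(125, Rational(6002500, 332657791)) = Rational(750312500, 332657791)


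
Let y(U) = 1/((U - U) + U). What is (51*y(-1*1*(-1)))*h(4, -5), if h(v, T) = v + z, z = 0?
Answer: 204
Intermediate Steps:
y(U) = 1/U (y(U) = 1/(0 + U) = 1/U)
h(v, T) = v (h(v, T) = v + 0 = v)
(51*y(-1*1*(-1)))*h(4, -5) = (51/((-1*1*(-1))))*4 = (51/((-1*(-1))))*4 = (51/1)*4 = (51*1)*4 = 51*4 = 204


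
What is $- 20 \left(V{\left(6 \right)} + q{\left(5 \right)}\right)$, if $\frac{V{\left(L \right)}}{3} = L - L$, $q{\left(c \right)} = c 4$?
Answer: $-400$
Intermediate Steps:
$q{\left(c \right)} = 4 c$
$V{\left(L \right)} = 0$ ($V{\left(L \right)} = 3 \left(L - L\right) = 3 \cdot 0 = 0$)
$- 20 \left(V{\left(6 \right)} + q{\left(5 \right)}\right) = - 20 \left(0 + 4 \cdot 5\right) = - 20 \left(0 + 20\right) = \left(-20\right) 20 = -400$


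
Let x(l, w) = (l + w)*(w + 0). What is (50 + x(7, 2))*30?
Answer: 2040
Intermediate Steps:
x(l, w) = w*(l + w) (x(l, w) = (l + w)*w = w*(l + w))
(50 + x(7, 2))*30 = (50 + 2*(7 + 2))*30 = (50 + 2*9)*30 = (50 + 18)*30 = 68*30 = 2040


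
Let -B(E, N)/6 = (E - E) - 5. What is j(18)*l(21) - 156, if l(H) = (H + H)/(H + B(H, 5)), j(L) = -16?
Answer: -2876/17 ≈ -169.18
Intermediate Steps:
B(E, N) = 30 (B(E, N) = -6*((E - E) - 5) = -6*(0 - 5) = -6*(-5) = 30)
l(H) = 2*H/(30 + H) (l(H) = (H + H)/(H + 30) = (2*H)/(30 + H) = 2*H/(30 + H))
j(18)*l(21) - 156 = -32*21/(30 + 21) - 156 = -32*21/51 - 156 = -16*14/17 - 156 = -224/17 - 156 = -2876/17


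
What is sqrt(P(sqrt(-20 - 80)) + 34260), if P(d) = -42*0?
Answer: 2*sqrt(8565) ≈ 185.09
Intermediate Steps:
P(d) = 0
sqrt(P(sqrt(-20 - 80)) + 34260) = sqrt(0 + 34260) = sqrt(34260) = 2*sqrt(8565)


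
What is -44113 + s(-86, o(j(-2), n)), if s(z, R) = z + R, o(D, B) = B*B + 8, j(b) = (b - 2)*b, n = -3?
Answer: -44182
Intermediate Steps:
j(b) = b*(-2 + b) (j(b) = (-2 + b)*b = b*(-2 + b))
o(D, B) = 8 + B² (o(D, B) = B² + 8 = 8 + B²)
s(z, R) = R + z
-44113 + s(-86, o(j(-2), n)) = -44113 + ((8 + (-3)²) - 86) = -44113 + ((8 + 9) - 86) = -44113 + (17 - 86) = -44113 - 69 = -44182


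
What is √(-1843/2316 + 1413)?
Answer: √1893715035/1158 ≈ 37.579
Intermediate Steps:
√(-1843/2316 + 1413) = √(3270665/2316) = √1893715035/1158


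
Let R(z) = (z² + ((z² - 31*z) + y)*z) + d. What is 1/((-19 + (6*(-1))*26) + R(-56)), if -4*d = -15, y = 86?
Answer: -4/1098733 ≈ -3.6406e-6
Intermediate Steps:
d = 15/4 (d = -¼*(-15) = 15/4 ≈ 3.7500)
R(z) = 15/4 + z² + z*(86 + z² - 31*z) (R(z) = (z² + ((z² - 31*z) + 86)*z) + 15/4 = (z² + (86 + z² - 31*z)*z) + 15/4 = (z² + z*(86 + z² - 31*z)) + 15/4 = 15/4 + z² + z*(86 + z² - 31*z))
1/((-19 + (6*(-1))*26) + R(-56)) = 1/((-19 + (6*(-1))*26) + (15/4 + (-56)³ - 30*(-56)² + 86*(-56))) = 1/((-19 - 6*26) + (15/4 - 175616 - 30*3136 - 4816)) = 1/((-19 - 156) + (15/4 - 175616 - 94080 - 4816)) = 1/(-175 - 1098033/4) = 1/(-1098733/4) = -4/1098733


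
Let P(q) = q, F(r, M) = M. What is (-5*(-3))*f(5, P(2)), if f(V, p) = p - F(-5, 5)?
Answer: -45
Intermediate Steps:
f(V, p) = -5 + p (f(V, p) = p - 1*5 = p - 5 = -5 + p)
(-5*(-3))*f(5, P(2)) = (-5*(-3))*(-5 + 2) = 15*(-3) = -45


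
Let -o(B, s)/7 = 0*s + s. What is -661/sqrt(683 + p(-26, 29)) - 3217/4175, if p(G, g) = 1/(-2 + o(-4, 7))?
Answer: -3217/4175 - 661*sqrt(111027)/8708 ≈ -26.063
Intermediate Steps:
o(B, s) = -7*s (o(B, s) = -7*(0*s + s) = -7*(0 + s) = -7*s)
p(G, g) = -1/51 (p(G, g) = 1/(-2 - 7*7) = 1/(-2 - 49) = 1/(-51) = -1/51)
-661/sqrt(683 + p(-26, 29)) - 3217/4175 = -661/sqrt(683 - 1/51) - 3217/4175 = -661*sqrt(111027)/8708 - 3217*1/4175 = -661*sqrt(111027)/8708 - 3217/4175 = -3217/4175 - 661*sqrt(111027)/8708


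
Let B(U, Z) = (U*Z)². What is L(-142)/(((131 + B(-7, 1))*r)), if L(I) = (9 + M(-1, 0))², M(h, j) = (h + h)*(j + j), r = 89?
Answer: 9/1780 ≈ 0.0050562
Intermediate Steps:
M(h, j) = 4*h*j (M(h, j) = (2*h)*(2*j) = 4*h*j)
L(I) = 81 (L(I) = (9 + 4*(-1)*0)² = (9 + 0)² = 9² = 81)
B(U, Z) = U²*Z²
L(-142)/(((131 + B(-7, 1))*r)) = 81/(((131 + (-7)²*1²)*89)) = 81/(((131 + 49*1)*89)) = 81/(((131 + 49)*89)) = 81/((180*89)) = 81/16020 = 81*(1/16020) = 9/1780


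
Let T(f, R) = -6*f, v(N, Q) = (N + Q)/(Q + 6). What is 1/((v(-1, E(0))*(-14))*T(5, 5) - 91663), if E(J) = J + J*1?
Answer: -1/91733 ≈ -1.0901e-5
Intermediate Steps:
E(J) = 2*J (E(J) = J + J = 2*J)
v(N, Q) = (N + Q)/(6 + Q)
1/((v(-1, E(0))*(-14))*T(5, 5) - 91663) = 1/((((-1 + 2*0)/(6 + 2*0))*(-14))*(-6*5) - 91663) = 1/((((-1 + 0)/(6 + 0))*(-14))*(-30) - 91663) = 1/(((-1/6)*(-14))*(-30) - 91663) = 1/((((1/6)*(-1))*(-14))*(-30) - 91663) = 1/(-1/6*(-14)*(-30) - 91663) = 1/((7/3)*(-30) - 91663) = 1/(-70 - 91663) = 1/(-91733) = -1/91733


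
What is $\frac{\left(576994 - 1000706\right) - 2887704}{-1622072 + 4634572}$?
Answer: $- \frac{827854}{753125} \approx -1.0992$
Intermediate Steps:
$\frac{\left(576994 - 1000706\right) - 2887704}{-1622072 + 4634572} = \frac{\left(576994 - 1000706\right) - 2887704}{3012500} = \left(-423712 - 2887704\right) \frac{1}{3012500} = \left(-3311416\right) \frac{1}{3012500} = - \frac{827854}{753125}$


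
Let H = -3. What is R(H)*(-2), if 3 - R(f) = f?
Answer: -12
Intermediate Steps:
R(f) = 3 - f
R(H)*(-2) = (3 - 1*(-3))*(-2) = (3 + 3)*(-2) = 6*(-2) = -12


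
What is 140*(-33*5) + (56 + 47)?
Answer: -22997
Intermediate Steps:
140*(-33*5) + (56 + 47) = 140*(-165) + 103 = -23100 + 103 = -22997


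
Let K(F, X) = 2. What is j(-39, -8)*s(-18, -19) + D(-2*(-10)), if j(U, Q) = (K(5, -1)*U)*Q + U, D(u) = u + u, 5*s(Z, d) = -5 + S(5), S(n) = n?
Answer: 40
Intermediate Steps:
s(Z, d) = 0 (s(Z, d) = (-5 + 5)/5 = (⅕)*0 = 0)
D(u) = 2*u
j(U, Q) = U + 2*Q*U (j(U, Q) = (2*U)*Q + U = 2*Q*U + U = U + 2*Q*U)
j(-39, -8)*s(-18, -19) + D(-2*(-10)) = -39*(1 + 2*(-8))*0 + 2*(-2*(-10)) = -39*(1 - 16)*0 + 2*20 = -39*(-15)*0 + 40 = 585*0 + 40 = 0 + 40 = 40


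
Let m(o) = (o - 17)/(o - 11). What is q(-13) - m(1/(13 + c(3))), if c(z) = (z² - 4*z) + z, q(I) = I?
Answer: -1033/71 ≈ -14.549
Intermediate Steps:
c(z) = z² - 3*z
m(o) = (-17 + o)/(-11 + o)
q(-13) - m(1/(13 + c(3))) = -13 - (-17 + 1/(13 + 3*(-3 + 3)))/(-11 + 1/(13 + 3*(-3 + 3))) = -13 - (-17 + 1/(13 + 3*0))/(-11 + 1/(13 + 3*0)) = -13 - (-17 + 1/(13 + 0))/(-11 + 1/(13 + 0)) = -13 - (-17 + 1/13)/(-11 + 1/13) = -13 - (-220)/((-142/13)*13) = -13 - (-13)*(-220)/(142*13) = -13 - 1*110/71 = -13 - 110/71 = -1033/71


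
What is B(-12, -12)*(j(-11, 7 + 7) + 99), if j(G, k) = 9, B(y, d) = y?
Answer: -1296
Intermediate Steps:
B(-12, -12)*(j(-11, 7 + 7) + 99) = -12*(9 + 99) = -12*108 = -1296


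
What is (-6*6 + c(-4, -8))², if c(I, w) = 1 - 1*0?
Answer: 1225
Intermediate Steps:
c(I, w) = 1 (c(I, w) = 1 + 0 = 1)
(-6*6 + c(-4, -8))² = (-6*6 + 1)² = (-36 + 1)² = (-35)² = 1225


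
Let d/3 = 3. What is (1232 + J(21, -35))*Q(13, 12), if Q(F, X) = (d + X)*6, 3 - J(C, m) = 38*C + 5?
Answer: 54432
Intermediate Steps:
d = 9 (d = 3*3 = 9)
J(C, m) = -2 - 38*C (J(C, m) = 3 - (38*C + 5) = 3 - (5 + 38*C) = 3 + (-5 - 38*C) = -2 - 38*C)
Q(F, X) = 54 + 6*X (Q(F, X) = (9 + X)*6 = 54 + 6*X)
(1232 + J(21, -35))*Q(13, 12) = (1232 + (-2 - 38*21))*(54 + 6*12) = (1232 + (-2 - 798))*(54 + 72) = (1232 - 800)*126 = 432*126 = 54432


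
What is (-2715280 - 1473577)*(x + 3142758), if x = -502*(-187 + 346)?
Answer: -12830217659580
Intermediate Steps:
x = -79818 (x = -502*159 = -79818)
(-2715280 - 1473577)*(x + 3142758) = (-2715280 - 1473577)*(-79818 + 3142758) = -4188857*3062940 = -12830217659580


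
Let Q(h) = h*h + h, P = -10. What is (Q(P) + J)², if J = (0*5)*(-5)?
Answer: 8100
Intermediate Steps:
J = 0 (J = 0*(-5) = 0)
Q(h) = h + h² (Q(h) = h² + h = h + h²)
(Q(P) + J)² = (-10*(1 - 10) + 0)² = (-10*(-9) + 0)² = (90 + 0)² = 90² = 8100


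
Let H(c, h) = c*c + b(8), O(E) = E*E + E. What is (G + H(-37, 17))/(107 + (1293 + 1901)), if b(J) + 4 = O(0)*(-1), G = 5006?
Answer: 6371/3301 ≈ 1.9300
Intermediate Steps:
O(E) = E + E**2 (O(E) = E**2 + E = E + E**2)
b(J) = -4 (b(J) = -4 + (0*(1 + 0))*(-1) = -4 + (0*1)*(-1) = -4 + 0*(-1) = -4 + 0 = -4)
H(c, h) = -4 + c**2 (H(c, h) = c*c - 4 = c**2 - 4 = -4 + c**2)
(G + H(-37, 17))/(107 + (1293 + 1901)) = (5006 + (-4 + (-37)**2))/(107 + (1293 + 1901)) = (5006 + (-4 + 1369))/(107 + 3194) = (5006 + 1365)/3301 = 6371*(1/3301) = 6371/3301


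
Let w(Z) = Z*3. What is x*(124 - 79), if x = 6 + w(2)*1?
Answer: 540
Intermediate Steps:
w(Z) = 3*Z
x = 12 (x = 6 + (3*2)*1 = 6 + 6*1 = 6 + 6 = 12)
x*(124 - 79) = 12*(124 - 79) = 12*45 = 540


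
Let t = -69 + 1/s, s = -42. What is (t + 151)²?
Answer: 11854249/1764 ≈ 6720.1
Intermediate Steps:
t = -2899/42 (t = -69 + 1/(-42) = -69 - 1/42 = -2899/42 ≈ -69.024)
(t + 151)² = (-2899/42 + 151)² = (3443/42)² = 11854249/1764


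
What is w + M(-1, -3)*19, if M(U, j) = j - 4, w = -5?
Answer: -138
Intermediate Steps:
M(U, j) = -4 + j
w + M(-1, -3)*19 = -5 + (-4 - 3)*19 = -5 - 7*19 = -5 - 133 = -138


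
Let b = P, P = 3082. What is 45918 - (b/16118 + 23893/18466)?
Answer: 6833180679699/148817494 ≈ 45917.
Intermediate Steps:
b = 3082
45918 - (b/16118 + 23893/18466) = 45918 - (3082/16118 + 23893/18466) = 45918 - (3082*(1/16118) + 23893*(1/18466)) = 45918 - (1541/8059 + 23893/18466) = 45918 - 1*221009793/148817494 = 45918 - 221009793/148817494 = 6833180679699/148817494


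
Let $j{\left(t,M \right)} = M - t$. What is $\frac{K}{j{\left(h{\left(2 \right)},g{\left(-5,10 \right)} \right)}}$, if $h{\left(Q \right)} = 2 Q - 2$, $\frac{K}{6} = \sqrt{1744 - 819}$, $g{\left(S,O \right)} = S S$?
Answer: $\frac{30 \sqrt{37}}{23} \approx 7.934$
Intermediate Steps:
$g{\left(S,O \right)} = S^{2}$
$K = 30 \sqrt{37}$ ($K = 6 \sqrt{1744 - 819} = 6 \sqrt{925} = 6 \cdot 5 \sqrt{37} = 30 \sqrt{37} \approx 182.48$)
$h{\left(Q \right)} = -2 + 2 Q$
$\frac{K}{j{\left(h{\left(2 \right)},g{\left(-5,10 \right)} \right)}} = \frac{30 \sqrt{37}}{\left(-5\right)^{2} - \left(-2 + 2 \cdot 2\right)} = \frac{30 \sqrt{37}}{25 - \left(-2 + 4\right)} = \frac{30 \sqrt{37}}{25 - 2} = \frac{30 \sqrt{37}}{23}$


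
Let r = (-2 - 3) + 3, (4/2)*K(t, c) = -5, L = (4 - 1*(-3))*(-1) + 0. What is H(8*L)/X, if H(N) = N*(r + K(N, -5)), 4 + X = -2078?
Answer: -42/347 ≈ -0.12104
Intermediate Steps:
L = -7 (L = (4 + 3)*(-1) + 0 = 7*(-1) + 0 = -7 + 0 = -7)
K(t, c) = -5/2 (K(t, c) = (1/2)*(-5) = -5/2)
r = -2 (r = -5 + 3 = -2)
X = -2082 (X = -4 - 2078 = -2082)
H(N) = -9*N/2 (H(N) = N*(-2 - 5/2) = N*(-9/2) = -9*N/2)
H(8*L)/X = -36*(-7)/(-2082) = -9/2*(-56)*(-1/2082) = 252*(-1/2082) = -42/347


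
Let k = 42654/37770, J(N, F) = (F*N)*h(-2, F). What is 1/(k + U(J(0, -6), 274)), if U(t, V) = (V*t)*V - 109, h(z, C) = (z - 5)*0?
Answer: -6295/679046 ≈ -0.0092704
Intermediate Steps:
h(z, C) = 0 (h(z, C) = (-5 + z)*0 = 0)
J(N, F) = 0 (J(N, F) = (F*N)*0 = 0)
k = 7109/6295 (k = 42654*(1/37770) = 7109/6295 ≈ 1.1293)
U(t, V) = -109 + t*V**2 (U(t, V) = t*V**2 - 109 = -109 + t*V**2)
1/(k + U(J(0, -6), 274)) = 1/(7109/6295 + (-109 + 0*274**2)) = 1/(7109/6295 + (-109 + 0*75076)) = 1/(7109/6295 + (-109 + 0)) = 1/(7109/6295 - 109) = 1/(-679046/6295) = -6295/679046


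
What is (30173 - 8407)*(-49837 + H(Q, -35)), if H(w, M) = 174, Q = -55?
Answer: -1080964858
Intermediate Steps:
(30173 - 8407)*(-49837 + H(Q, -35)) = (30173 - 8407)*(-49837 + 174) = 21766*(-49663) = -1080964858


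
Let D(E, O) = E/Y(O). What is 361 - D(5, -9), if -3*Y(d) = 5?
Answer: 364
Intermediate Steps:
Y(d) = -5/3 (Y(d) = -⅓*5 = -5/3)
D(E, O) = -3*E/5 (D(E, O) = E/(-5/3) = E*(-⅗) = -3*E/5)
361 - D(5, -9) = 361 - (-3)*5/5 = 361 - 1*(-3) = 361 + 3 = 364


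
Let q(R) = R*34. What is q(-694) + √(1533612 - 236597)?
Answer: -23596 + √1297015 ≈ -22457.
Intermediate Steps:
q(R) = 34*R
q(-694) + √(1533612 - 236597) = 34*(-694) + √(1533612 - 236597) = -23596 + √1297015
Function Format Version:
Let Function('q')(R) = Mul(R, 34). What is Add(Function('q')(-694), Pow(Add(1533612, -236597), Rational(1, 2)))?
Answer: Add(-23596, Pow(1297015, Rational(1, 2))) ≈ -22457.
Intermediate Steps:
Function('q')(R) = Mul(34, R)
Add(Function('q')(-694), Pow(Add(1533612, -236597), Rational(1, 2))) = Add(Mul(34, -694), Pow(Add(1533612, -236597), Rational(1, 2))) = Add(-23596, Pow(1297015, Rational(1, 2)))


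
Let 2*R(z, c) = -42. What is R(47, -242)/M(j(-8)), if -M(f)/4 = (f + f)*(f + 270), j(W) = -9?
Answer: -7/6264 ≈ -0.0011175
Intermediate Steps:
R(z, c) = -21 (R(z, c) = (½)*(-42) = -21)
M(f) = -8*f*(270 + f) (M(f) = -4*(f + f)*(f + 270) = -4*2*f*(270 + f) = -8*f*(270 + f))
R(47, -242)/M(j(-8)) = -21*1/(72*(270 - 9)) = -21/((-8*(-9)*261)) = -21/18792 = -21*1/18792 = -7/6264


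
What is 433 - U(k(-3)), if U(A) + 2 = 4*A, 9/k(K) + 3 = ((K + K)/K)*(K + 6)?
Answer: 423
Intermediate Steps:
k(K) = 9/(9 + 2*K) (k(K) = 9/(-3 + ((K + K)/K)*(K + 6)) = 9/(-3 + ((2*K)/K)*(6 + K)) = 9/(-3 + 2*(6 + K)) = 9/(-3 + (12 + 2*K)) = 9/(9 + 2*K))
U(A) = -2 + 4*A
433 - U(k(-3)) = 433 - (-2 + 4*(9/(9 + 2*(-3)))) = 433 - (-2 + 4*(9/(9 - 6))) = 433 - (-2 + 4*(9/3)) = 433 - (-2 + 4*(9*(⅓))) = 433 - (-2 + 4*3) = 433 - (-2 + 12) = 433 - 1*10 = 433 - 10 = 423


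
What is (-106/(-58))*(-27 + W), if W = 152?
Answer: 6625/29 ≈ 228.45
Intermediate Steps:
(-106/(-58))*(-27 + W) = (-106/(-58))*(-27 + 152) = -106*(-1/58)*125 = (53/29)*125 = 6625/29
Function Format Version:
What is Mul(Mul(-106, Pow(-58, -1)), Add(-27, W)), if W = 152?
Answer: Rational(6625, 29) ≈ 228.45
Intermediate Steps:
Mul(Mul(-106, Pow(-58, -1)), Add(-27, W)) = Mul(Mul(-106, Pow(-58, -1)), Add(-27, 152)) = Mul(Mul(-106, Rational(-1, 58)), 125) = Mul(Rational(53, 29), 125) = Rational(6625, 29)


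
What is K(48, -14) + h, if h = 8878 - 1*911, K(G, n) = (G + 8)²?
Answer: 11103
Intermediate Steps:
K(G, n) = (8 + G)²
h = 7967 (h = 8878 - 911 = 7967)
K(48, -14) + h = (8 + 48)² + 7967 = 56² + 7967 = 3136 + 7967 = 11103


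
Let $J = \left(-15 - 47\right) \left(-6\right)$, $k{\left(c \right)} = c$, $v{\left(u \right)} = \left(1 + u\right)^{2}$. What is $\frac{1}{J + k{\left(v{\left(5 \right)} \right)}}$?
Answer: $\frac{1}{408} \approx 0.002451$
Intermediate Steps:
$J = 372$ ($J = \left(-62\right) \left(-6\right) = 372$)
$\frac{1}{J + k{\left(v{\left(5 \right)} \right)}} = \frac{1}{372 + \left(1 + 5\right)^{2}} = \frac{1}{372 + 6^{2}} = \frac{1}{372 + 36} = \frac{1}{408}$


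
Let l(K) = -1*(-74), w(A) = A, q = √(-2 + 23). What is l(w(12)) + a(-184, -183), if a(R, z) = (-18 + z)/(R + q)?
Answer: 37922/505 + 3*√21/505 ≈ 75.120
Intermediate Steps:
q = √21 ≈ 4.5826
l(K) = 74
a(R, z) = (-18 + z)/(R + √21)
l(w(12)) + a(-184, -183) = 74 + (-18 - 183)/(-184 + √21) = 74 - 201/(-184 + √21)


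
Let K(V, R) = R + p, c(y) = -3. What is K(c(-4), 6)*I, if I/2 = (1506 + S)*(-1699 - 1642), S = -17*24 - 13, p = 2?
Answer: -57999760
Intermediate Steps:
S = -421 (S = -408 - 13 = -421)
K(V, R) = 2 + R (K(V, R) = R + 2 = 2 + R)
I = -7249970 (I = 2*((1506 - 421)*(-1699 - 1642)) = 2*(1085*(-3341)) = 2*(-3624985) = -7249970)
K(c(-4), 6)*I = (2 + 6)*(-7249970) = 8*(-7249970) = -57999760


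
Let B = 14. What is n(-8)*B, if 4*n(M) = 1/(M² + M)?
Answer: 1/16 ≈ 0.062500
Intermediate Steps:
n(M) = 1/(4*(M + M²)) (n(M) = 1/(4*(M² + M)) = 1/(4*(M + M²)))
n(-8)*B = ((¼)/(-8*(1 - 8)))*14 = ((¼)*(-⅛)/(-7))*14 = ((¼)*(-⅛)*(-⅐))*14 = (1/224)*14 = 1/16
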